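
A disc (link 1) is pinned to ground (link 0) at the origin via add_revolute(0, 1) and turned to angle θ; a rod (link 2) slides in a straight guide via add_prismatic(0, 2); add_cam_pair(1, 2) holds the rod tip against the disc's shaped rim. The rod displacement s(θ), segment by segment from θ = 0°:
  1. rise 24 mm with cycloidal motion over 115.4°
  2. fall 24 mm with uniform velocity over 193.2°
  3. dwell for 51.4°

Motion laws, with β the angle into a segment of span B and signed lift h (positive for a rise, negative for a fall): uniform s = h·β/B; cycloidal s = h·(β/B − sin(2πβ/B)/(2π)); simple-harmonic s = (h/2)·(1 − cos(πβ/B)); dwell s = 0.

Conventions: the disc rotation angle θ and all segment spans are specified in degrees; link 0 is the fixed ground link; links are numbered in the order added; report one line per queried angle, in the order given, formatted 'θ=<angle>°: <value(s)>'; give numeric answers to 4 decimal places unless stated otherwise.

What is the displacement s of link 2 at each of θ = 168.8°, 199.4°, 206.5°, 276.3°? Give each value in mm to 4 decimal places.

segment 1 (0° to 115.4°, cycloidal, h = 24) is passed completely: s = 0.0000 + (24) = 24.0000
θ = 168.8° falls in segment 2 (115.4° to 308.6°, uniform, h = -24): β = 168.8 − 115.4 = 53.4°, B = 193.2°; Δs = -24·53.4/193.2 = -6.6335; s = 24.0000 − 6.6335 = 17.3665
θ = 199.4° falls in segment 2 (115.4° to 308.6°, uniform, h = -24): β = 199.4 − 115.4 = 84°, B = 193.2°; Δs = -24·84/193.2 = -10.4348; s = 24.0000 − 10.4348 = 13.5652
θ = 206.5° falls in segment 2 (115.4° to 308.6°, uniform, h = -24): β = 206.5 − 115.4 = 91.1°, B = 193.2°; Δs = -24·91.1/193.2 = -11.3168; s = 24.0000 − 11.3168 = 12.6832
θ = 276.3° falls in segment 2 (115.4° to 308.6°, uniform, h = -24): β = 276.3 − 115.4 = 160.9°, B = 193.2°; Δs = -24·160.9/193.2 = -19.9876; s = 24.0000 − 19.9876 = 4.0124

θ=168.8°: 17.3665
θ=199.4°: 13.5652
θ=206.5°: 12.6832
θ=276.3°: 4.0124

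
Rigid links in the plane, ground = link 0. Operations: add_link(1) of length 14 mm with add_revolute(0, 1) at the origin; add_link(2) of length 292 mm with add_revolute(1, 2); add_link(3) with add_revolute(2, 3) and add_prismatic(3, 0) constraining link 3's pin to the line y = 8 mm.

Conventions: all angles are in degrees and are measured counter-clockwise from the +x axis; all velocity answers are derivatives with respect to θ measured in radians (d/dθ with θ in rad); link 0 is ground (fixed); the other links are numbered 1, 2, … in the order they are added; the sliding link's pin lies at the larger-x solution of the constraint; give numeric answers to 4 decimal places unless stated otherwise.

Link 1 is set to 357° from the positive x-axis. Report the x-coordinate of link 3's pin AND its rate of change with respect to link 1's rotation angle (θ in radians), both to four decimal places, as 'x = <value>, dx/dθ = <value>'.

geometry: r = 14 mm, L = 292 mm, e = 8 mm
crank pin P = (r cos θ, r sin θ) = (13.980813, -0.732703)
h = r sin θ − e = -0.732703 − 8 = -8.732703
x = r cos θ + √(L² − h²) = 13.980813 + 291.869388 = 305.850202
dx/dθ = −r sin θ − h·r cos θ/√(L² − h²) (θ in radians; h = -8.732703) = 1.151008

x = 305.8502, dx/dθ = 1.1510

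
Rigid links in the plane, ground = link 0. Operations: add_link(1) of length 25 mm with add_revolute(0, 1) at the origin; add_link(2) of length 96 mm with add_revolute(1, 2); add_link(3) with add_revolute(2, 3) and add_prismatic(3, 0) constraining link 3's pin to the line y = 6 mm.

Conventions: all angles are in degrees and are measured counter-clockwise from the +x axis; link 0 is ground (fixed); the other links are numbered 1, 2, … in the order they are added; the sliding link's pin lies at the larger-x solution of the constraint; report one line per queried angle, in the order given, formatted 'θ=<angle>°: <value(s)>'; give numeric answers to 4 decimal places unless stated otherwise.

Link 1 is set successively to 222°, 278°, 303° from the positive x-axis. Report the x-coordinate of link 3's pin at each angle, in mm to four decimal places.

geometry: r = 25 mm, L = 96 mm, e = 6 mm
θ=222°: crank pin P = (r cos θ, r sin θ) = (-18.578621, -16.728265)
θ=222°: h = r sin θ − e = -16.728265 − 6 = -22.728265
θ=222°: x = r cos θ + √(L² − h²) = -18.578621 + 93.270713 = 74.692093
θ=278°: crank pin P = (r cos θ, r sin θ) = (3.479328, -24.756702)
θ=278°: h = r sin θ − e = -24.756702 − 6 = -30.756702
θ=278°: x = r cos θ + √(L² − h²) = 3.479328 + 90.939679 = 94.419007
θ=303°: crank pin P = (r cos θ, r sin θ) = (13.615976, -20.966764)
θ=303°: h = r sin θ − e = -20.966764 − 6 = -26.966764
θ=303°: x = r cos θ + √(L² − h²) = 13.615976 + 92.134649 = 105.750625

θ=222°: 74.6921
θ=278°: 94.4190
θ=303°: 105.7506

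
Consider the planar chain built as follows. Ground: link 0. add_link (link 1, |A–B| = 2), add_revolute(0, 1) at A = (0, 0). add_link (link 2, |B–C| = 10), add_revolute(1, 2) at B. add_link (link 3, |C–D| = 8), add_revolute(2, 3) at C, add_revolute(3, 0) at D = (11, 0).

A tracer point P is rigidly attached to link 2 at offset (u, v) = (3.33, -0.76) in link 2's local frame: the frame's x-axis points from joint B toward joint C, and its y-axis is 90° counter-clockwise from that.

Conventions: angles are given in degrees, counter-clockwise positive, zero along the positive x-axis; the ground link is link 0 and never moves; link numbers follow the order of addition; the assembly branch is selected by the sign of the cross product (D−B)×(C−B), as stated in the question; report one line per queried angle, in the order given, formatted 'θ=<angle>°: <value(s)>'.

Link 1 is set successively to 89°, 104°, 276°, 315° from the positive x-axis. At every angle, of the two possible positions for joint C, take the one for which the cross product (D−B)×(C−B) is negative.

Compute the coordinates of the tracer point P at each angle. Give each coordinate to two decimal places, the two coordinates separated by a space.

A=(0,0), D=(11.00,0)
θ=89°: B = A + 2.00·(cos89°, sin89°) = (0.0349, 1.9997)
θ=89°: |BD| = 11.1459
θ=89°: circle(B,10.00) ∩ circle(D,8.00): a=7.1879, h=6.9523
θ=89°:   candidates: C₊=(8.3535,7.5496) cross=77.490; C₋=(5.8589,-6.1293) cross=-77.490
θ=89°:   branch - wants cross < 0 → take C=(5.8589,-6.1293) (cross=-77.490)
θ=89°: ex = (C−B)/|BC| = (0.5824,-0.8129); ey = (0.8129,0.5824)
θ=89°: P = B + 3.33·ex + -0.76·ey = (1.3565,-1.1499)
θ=104°: B = A + 2.00·(cos104°, sin104°) = (-0.4838, 1.9406)
θ=104°: |BD| = 11.6467
θ=104°: circle(B,10.00) ∩ circle(D,8.00): a=7.3688, h=6.7602
θ=104°:   candidates: C₊=(7.9084,7.3785) cross=78.734; C₋=(5.6556,-5.9529) cross=-78.734
θ=104°:   branch - wants cross < 0 → take C=(5.6556,-5.9529) (cross=-78.734)
θ=104°: ex = (C−B)/|BC| = (0.6139,-0.7894); ey = (0.7894,0.6139)
θ=104°: P = B + 3.33·ex + -0.76·ey = (0.9607,-1.1545)
θ=276°: B = A + 2.00·(cos276°, sin276°) = (0.2091, -1.9890)
θ=276°: |BD| = 10.9727
θ=276°: circle(B,10.00) ∩ circle(D,8.00): a=7.1268, h=7.0149
θ=276°:   candidates: C₊=(5.9462,6.2015) cross=76.973; C₋=(8.4894,-7.5958) cross=-76.973
θ=276°:   branch - wants cross < 0 → take C=(8.4894,-7.5958) (cross=-76.973)
θ=276°: ex = (C−B)/|BC| = (0.8280,-0.5607); ey = (0.5607,0.8280)
θ=276°: P = B + 3.33·ex + -0.76·ey = (2.5403,-4.4854)
θ=315°: B = A + 2.00·(cos315°, sin315°) = (1.4142, -1.4142)
θ=315°: |BD| = 9.6895
θ=315°: circle(B,10.00) ∩ circle(D,8.00): a=6.7024, h=7.4214
θ=315°:   candidates: C₊=(6.9617,6.9060) cross=71.910; C₋=(9.1281,-7.7779) cross=-71.910
θ=315°:   branch - wants cross < 0 → take C=(9.1281,-7.7779) (cross=-71.910)
θ=315°: ex = (C−B)/|BC| = (0.7714,-0.6364); ey = (0.6364,0.7714)
θ=315°: P = B + 3.33·ex + -0.76·ey = (3.4993,-4.1196)

θ=89°: 1.36 -1.15
θ=104°: 0.96 -1.15
θ=276°: 2.54 -4.49
θ=315°: 3.50 -4.12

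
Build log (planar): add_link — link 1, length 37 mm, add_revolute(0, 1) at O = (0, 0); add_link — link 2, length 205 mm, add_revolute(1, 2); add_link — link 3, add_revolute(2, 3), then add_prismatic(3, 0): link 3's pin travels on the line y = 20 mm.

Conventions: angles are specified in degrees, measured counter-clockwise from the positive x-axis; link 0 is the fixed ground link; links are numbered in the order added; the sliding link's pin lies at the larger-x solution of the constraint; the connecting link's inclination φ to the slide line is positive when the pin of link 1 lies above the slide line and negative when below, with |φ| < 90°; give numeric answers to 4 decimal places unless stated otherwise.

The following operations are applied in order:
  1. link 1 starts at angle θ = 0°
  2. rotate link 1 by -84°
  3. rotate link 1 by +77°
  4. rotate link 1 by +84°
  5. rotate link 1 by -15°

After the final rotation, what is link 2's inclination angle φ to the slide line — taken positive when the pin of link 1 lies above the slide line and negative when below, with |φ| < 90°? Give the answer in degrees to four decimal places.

geometry: r = 37 mm, L = 205 mm, e = 20 mm; θ starts at 0°
rotate link 1 by -84°: θ ← 0° -84° = -84°
rotate link 1 by +77°: θ ← -84° +77° = -7°
rotate link 1 by +84°: θ ← -7° +84° = 77°
rotate link 1 by -15°: θ ← 77° -15° = 62°
h = r sin θ − e = 32.669061 − 20 = 12.669061
sin φ = h / L = 12.669061 / 205 = 0.06180030
φ = arcsin(0.06180030) = 3.543154°

3.5432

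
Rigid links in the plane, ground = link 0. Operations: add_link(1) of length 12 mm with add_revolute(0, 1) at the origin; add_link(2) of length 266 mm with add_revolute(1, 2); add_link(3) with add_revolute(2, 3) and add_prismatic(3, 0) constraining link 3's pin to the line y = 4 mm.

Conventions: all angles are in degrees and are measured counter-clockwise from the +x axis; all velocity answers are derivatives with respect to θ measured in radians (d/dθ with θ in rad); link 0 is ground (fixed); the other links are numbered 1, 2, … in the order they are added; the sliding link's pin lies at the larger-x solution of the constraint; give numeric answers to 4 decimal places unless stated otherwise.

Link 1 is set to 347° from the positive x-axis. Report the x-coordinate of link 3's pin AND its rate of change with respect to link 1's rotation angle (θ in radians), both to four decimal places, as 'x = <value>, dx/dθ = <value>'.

geometry: r = 12 mm, L = 266 mm, e = 4 mm
crank pin P = (r cos θ, r sin θ) = (11.692441, -2.699413)
h = r sin θ − e = -2.699413 − 4 = -6.699413
x = r cos θ + √(L² − h²) = 11.692441 + 265.915622 = 277.608062
dx/dθ = −r sin θ − h·r cos θ/√(L² − h²) (θ in radians; h = -6.699413) = 2.993989

x = 277.6081, dx/dθ = 2.9940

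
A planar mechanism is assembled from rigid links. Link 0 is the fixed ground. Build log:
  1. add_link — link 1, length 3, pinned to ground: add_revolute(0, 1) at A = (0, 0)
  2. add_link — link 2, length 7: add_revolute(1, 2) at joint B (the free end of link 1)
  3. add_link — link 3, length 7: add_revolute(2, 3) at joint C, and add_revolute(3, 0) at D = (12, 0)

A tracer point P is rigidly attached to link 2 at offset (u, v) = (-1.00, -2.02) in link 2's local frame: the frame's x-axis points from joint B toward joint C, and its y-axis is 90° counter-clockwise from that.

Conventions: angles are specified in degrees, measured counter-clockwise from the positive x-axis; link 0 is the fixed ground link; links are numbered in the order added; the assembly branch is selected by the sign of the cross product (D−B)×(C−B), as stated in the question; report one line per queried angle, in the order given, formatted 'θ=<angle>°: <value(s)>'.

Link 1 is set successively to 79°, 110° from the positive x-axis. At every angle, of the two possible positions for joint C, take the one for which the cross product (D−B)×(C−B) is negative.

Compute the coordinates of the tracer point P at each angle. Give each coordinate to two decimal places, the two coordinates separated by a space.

A=(0,0), D=(12.00,0)
θ=79°: B = A + 3.00·(cos79°, sin79°) = (0.5724, 2.9449)
θ=79°: |BD| = 11.8009
θ=79°: circle(B,7.00) ∩ circle(D,7.00): a=5.9005, h=3.7662
θ=79°:   candidates: C₊=(7.2261,5.1195) cross=44.445; C₋=(5.3464,-2.1746) cross=-44.445
θ=79°:   branch - wants cross < 0 → take C=(5.3464,-2.1746) (cross=-44.445)
θ=79°: ex = (C−B)/|BC| = (0.6820,-0.7314); ey = (0.7314,0.6820)
θ=79°: P = B + -1.00·ex + -2.02·ey = (-1.5869,2.2986)
θ=110°: B = A + 3.00·(cos110°, sin110°) = (-1.0261, 2.8191)
θ=110°: |BD| = 13.3276
θ=110°: circle(B,7.00) ∩ circle(D,7.00): a=6.6638, h=2.1433
θ=110°:   candidates: C₊=(5.9403,3.5043) cross=28.565; C₋=(5.0336,-0.6852) cross=-28.565
θ=110°:   branch - wants cross < 0 → take C=(5.0336,-0.6852) (cross=-28.565)
θ=110°: ex = (C−B)/|BC| = (0.8657,-0.5006); ey = (0.5006,0.8657)
θ=110°: P = B + -1.00·ex + -2.02·ey = (-2.9030,1.5710)

θ=79°: -1.59 2.30
θ=110°: -2.90 1.57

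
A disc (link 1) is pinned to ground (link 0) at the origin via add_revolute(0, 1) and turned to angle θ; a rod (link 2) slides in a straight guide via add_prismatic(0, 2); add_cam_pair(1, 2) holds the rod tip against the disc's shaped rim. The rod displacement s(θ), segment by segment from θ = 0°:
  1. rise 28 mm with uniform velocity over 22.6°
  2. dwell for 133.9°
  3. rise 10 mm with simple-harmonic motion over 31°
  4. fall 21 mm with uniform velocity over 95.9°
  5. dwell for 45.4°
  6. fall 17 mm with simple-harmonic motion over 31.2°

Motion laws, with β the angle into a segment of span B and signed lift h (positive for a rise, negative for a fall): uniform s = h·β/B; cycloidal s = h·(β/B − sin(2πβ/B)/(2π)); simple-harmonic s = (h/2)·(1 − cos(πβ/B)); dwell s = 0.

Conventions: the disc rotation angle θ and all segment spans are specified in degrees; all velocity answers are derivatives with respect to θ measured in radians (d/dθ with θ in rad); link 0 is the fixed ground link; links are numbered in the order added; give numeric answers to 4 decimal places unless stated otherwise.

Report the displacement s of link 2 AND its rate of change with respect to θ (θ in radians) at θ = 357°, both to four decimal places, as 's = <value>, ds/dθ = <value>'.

segment 1 (0° to 22.6°, uniform, h = 28) is passed completely: s = 0.0000 + (28) = 28.0000
segment 2 (22.6° to 156.5°, dwell): s unchanged at 28.0000
segment 3 (156.5° to 187.5°, simple-harmonic, h = 10) is passed completely: s = 28.0000 + (10) = 38.0000
segment 4 (187.5° to 283.4°, uniform, h = -21) is passed completely: s = 38.0000 + (-21) = 17.0000
segment 5 (283.4° to 328.8°, dwell): s unchanged at 17.0000
θ = 357° falls in segment 6 (328.8° to 360°, simple-harmonic, h = -17): β = 357 − 328.8 = 28.2°, B = 31.2°; Δs = -17/2·(1 − cos(π·0.9038)) = -16.6151; s = 17.0000 − 16.6151 = 0.3849
velocity in seg [328.8°–360°] (simple-harmonic), θ in radians: β = 28.2° = 0.4922 rad, B = 31.2° = 0.5445 rad; ds/dθ = (πh/(2B)) sin(πβ/B) = (π·(-17)/(2·0.5445)) sin(π·0.9038) = -14.589092 mm/rad

s = 0.3849, ds/dθ = -14.5891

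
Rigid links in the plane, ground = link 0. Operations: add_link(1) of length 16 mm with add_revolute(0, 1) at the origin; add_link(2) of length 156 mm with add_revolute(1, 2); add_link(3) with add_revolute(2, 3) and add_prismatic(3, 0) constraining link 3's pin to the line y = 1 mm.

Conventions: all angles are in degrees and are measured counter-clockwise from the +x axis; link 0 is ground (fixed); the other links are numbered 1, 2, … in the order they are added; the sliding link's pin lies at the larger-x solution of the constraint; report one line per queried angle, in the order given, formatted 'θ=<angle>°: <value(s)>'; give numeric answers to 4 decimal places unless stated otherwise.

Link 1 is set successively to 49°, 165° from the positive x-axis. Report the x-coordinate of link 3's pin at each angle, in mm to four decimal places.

geometry: r = 16 mm, L = 156 mm, e = 1 mm
θ=49°: crank pin P = (r cos θ, r sin θ) = (10.496944, 12.075353)
θ=49°: h = r sin θ − e = 12.075353 − 1 = 11.075353
θ=49°: x = r cos θ + √(L² − h²) = 10.496944 + 155.606351 = 166.103296
θ=165°: crank pin P = (r cos θ, r sin θ) = (-15.454813, 4.141105)
θ=165°: h = r sin θ − e = 4.141105 − 1 = 3.141105
θ=165°: x = r cos θ + √(L² − h²) = -15.454813 + 155.968373 = 140.513560

θ=49°: 166.1033
θ=165°: 140.5136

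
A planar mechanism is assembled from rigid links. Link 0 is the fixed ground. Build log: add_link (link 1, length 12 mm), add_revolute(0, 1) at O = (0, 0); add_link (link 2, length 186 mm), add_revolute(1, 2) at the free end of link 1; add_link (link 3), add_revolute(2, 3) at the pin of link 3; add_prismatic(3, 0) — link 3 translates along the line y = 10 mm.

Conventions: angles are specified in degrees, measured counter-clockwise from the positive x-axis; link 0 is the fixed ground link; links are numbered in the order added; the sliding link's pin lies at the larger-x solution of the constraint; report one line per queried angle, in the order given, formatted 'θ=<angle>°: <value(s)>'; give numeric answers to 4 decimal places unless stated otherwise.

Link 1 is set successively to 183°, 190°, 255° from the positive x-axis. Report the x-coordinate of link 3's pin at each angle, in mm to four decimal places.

geometry: r = 12 mm, L = 186 mm, e = 10 mm
θ=183°: crank pin P = (r cos θ, r sin θ) = (-11.983554, -0.628031)
θ=183°: h = r sin θ − e = -0.628031 − 10 = -10.628031
θ=183°: x = r cos θ + √(L² − h²) = -11.983554 + 185.696109 = 173.712555
θ=190°: crank pin P = (r cos θ, r sin θ) = (-11.817693, -2.083778)
θ=190°: h = r sin θ − e = -2.083778 − 10 = -12.083778
θ=190°: x = r cos θ + √(L² − h²) = -11.817693 + 185.607064 = 173.789371
θ=255°: crank pin P = (r cos θ, r sin θ) = (-3.105829, -11.591110)
θ=255°: h = r sin θ − e = -11.591110 − 10 = -21.591110
θ=255°: x = r cos θ + √(L² − h²) = -3.105829 + 184.742588 = 181.636760

θ=183°: 173.7126
θ=190°: 173.7894
θ=255°: 181.6368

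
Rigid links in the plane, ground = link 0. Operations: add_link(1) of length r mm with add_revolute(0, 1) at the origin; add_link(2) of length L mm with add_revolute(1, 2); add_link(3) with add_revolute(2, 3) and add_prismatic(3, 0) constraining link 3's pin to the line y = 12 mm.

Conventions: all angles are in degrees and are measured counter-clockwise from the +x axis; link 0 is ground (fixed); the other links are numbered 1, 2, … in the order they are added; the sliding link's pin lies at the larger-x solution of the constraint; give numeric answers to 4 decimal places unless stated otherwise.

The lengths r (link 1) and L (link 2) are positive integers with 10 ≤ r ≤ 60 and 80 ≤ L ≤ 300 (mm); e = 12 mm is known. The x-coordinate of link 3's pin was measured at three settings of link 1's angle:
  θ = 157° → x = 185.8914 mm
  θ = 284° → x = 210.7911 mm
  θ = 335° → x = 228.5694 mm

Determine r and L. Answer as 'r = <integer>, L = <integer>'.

constraint per measurement: (x − r cos θ)² + (r sin θ − e)² = L²
subtracting the θ₁ and θ₂ equations cancels the r² and L² terms:
r = (x₁² − x₂²) / (2[(x₁cos θ₁ + e sin θ₁) − (x₂cos θ₂ + e sin θ₂)]) = 24.0000 → r = 24
L² = (x₁ − r cos θ₁)² + (r sin θ₁ − e)² = 43264.0204 → L = 208.0000 → L = 208
check at θ₃=335°: x = 228.5694 (printed 228.5694) ✓

r = 24, L = 208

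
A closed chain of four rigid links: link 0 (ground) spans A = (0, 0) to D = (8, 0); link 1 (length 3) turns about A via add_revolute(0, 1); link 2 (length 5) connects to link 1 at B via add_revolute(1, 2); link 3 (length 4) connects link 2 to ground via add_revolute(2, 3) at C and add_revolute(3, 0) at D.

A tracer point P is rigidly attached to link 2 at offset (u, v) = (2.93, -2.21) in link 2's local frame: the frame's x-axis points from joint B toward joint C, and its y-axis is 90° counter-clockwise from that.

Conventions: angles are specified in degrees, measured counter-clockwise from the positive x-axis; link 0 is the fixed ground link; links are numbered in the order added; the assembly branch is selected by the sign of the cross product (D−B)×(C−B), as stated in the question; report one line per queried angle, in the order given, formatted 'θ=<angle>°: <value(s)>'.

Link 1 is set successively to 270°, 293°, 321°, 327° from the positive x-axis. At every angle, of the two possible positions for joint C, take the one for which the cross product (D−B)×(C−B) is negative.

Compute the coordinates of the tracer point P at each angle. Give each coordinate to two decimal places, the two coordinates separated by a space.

A=(0,0), D=(8.00,0)
θ=270°: B = A + 3.00·(cos270°, sin270°) = (-0.0000, -3.0000)
θ=270°: |BD| = 8.5440
θ=270°: circle(B,5.00) ∩ circle(D,4.00): a=4.7987, h=1.4045
θ=270°:   candidates: C₊=(4.0000,0.0000) cross=12.000; C₋=(4.9863,-2.6301) cross=-12.000
θ=270°:   branch - wants cross < 0 → take C=(4.9863,-2.6301) (cross=-12.000)
θ=270°: ex = (C−B)/|BC| = (0.9973,0.0740); ey = (-0.0740,0.9973)
θ=270°: P = B + 2.93·ex + -2.21·ey = (3.0855,-4.9872)
θ=293°: B = A + 3.00·(cos293°, sin293°) = (1.1722, -2.7615)
θ=293°: |BD| = 7.3651
θ=293°: circle(B,5.00) ∩ circle(D,4.00): a=4.2935, h=2.5623
θ=293°:   candidates: C₊=(4.1918,1.2237) cross=18.872; C₋=(6.1132,-3.5271) cross=-18.872
θ=293°:   branch - wants cross < 0 → take C=(6.1132,-3.5271) (cross=-18.872)
θ=293°: ex = (C−B)/|BC| = (0.9882,-0.1531); ey = (0.1531,0.9882)
θ=293°: P = B + 2.93·ex + -2.21·ey = (3.7293,-5.3941)
θ=321°: B = A + 3.00·(cos321°, sin321°) = (2.3314, -1.8880)
θ=321°: |BD| = 5.9747
θ=321°: circle(B,5.00) ∩ circle(D,4.00): a=3.7405, h=3.3179
θ=321°:   candidates: C₊=(4.8319,2.4419) cross=19.823; C₋=(6.9287,-3.8539) cross=-19.823
θ=321°:   branch - wants cross < 0 → take C=(6.9287,-3.8539) (cross=-19.823)
θ=321°: ex = (C−B)/|BC| = (0.9195,-0.3932); ey = (0.3932,0.9195)
θ=321°: P = B + 2.93·ex + -2.21·ey = (4.1565,-5.0720)
θ=327°: B = A + 3.00·(cos327°, sin327°) = (2.5160, -1.6339)
θ=327°: |BD| = 5.7222
θ=327°: circle(B,5.00) ∩ circle(D,4.00): a=3.6475, h=3.4199
θ=327°:   candidates: C₊=(5.0352,2.6851) cross=19.569; C₋=(6.9882,-3.8699) cross=-19.569
θ=327°:   branch - wants cross < 0 → take C=(6.9882,-3.8699) (cross=-19.569)
θ=327°: ex = (C−B)/|BC| = (0.8944,-0.4472); ey = (0.4472,0.8944)
θ=327°: P = B + 2.93·ex + -2.21·ey = (4.1484,-4.9209)

θ=270°: 3.09 -4.99
θ=293°: 3.73 -5.39
θ=321°: 4.16 -5.07
θ=327°: 4.15 -4.92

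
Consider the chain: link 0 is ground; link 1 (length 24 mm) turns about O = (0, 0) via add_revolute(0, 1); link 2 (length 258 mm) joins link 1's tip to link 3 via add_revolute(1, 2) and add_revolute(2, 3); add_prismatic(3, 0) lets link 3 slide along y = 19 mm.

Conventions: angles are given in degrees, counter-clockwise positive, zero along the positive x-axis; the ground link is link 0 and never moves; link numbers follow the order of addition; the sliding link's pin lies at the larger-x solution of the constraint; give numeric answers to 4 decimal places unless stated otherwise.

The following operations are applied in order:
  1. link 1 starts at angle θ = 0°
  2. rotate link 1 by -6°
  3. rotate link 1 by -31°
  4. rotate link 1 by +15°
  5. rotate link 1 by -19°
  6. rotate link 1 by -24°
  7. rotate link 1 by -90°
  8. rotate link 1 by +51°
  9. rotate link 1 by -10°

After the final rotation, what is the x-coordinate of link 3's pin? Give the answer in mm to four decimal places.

geometry: r = 24 mm, L = 258 mm, e = 19 mm; θ starts at 0°
rotate link 1 by -6°: θ ← 0° -6° = -6°
rotate link 1 by -31°: θ ← -6° -31° = -37°
rotate link 1 by +15°: θ ← -37° +15° = -22°
rotate link 1 by -19°: θ ← -22° -19° = -41°
rotate link 1 by -24°: θ ← -41° -24° = -65°
rotate link 1 by -90°: θ ← -65° -90° = -155°
rotate link 1 by +51°: θ ← -155° +51° = -104°
rotate link 1 by -10°: θ ← -104° -10° = -114°
crank pin P = (r cos θ, r sin θ) = (-9.761679, -21.925091)
h = r sin θ − e = -21.925091 − 19 = -40.925091
x = r cos θ + √(L² − h²) = -9.761679 + 254.733463 = 244.971783

244.9718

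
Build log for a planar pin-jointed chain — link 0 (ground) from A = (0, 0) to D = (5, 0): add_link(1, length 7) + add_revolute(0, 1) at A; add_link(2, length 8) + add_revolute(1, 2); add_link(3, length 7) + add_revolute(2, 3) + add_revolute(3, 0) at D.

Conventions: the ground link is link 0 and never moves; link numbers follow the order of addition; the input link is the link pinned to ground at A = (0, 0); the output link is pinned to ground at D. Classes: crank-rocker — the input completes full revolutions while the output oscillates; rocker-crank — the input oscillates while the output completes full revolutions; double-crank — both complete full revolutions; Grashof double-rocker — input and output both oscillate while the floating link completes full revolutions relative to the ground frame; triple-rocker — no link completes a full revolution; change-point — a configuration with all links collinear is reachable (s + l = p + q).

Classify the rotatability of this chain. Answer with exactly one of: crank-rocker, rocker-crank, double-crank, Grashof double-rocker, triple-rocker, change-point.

lengths: ground=5, input=7, coupler=8, output=7
sorted: s=5 (shortest), l=8 (longest), p+q=14
s + l = 13 vs p + q = 14
s + l < p + q (Grashof) with shortest = ground link → double-crank

double-crank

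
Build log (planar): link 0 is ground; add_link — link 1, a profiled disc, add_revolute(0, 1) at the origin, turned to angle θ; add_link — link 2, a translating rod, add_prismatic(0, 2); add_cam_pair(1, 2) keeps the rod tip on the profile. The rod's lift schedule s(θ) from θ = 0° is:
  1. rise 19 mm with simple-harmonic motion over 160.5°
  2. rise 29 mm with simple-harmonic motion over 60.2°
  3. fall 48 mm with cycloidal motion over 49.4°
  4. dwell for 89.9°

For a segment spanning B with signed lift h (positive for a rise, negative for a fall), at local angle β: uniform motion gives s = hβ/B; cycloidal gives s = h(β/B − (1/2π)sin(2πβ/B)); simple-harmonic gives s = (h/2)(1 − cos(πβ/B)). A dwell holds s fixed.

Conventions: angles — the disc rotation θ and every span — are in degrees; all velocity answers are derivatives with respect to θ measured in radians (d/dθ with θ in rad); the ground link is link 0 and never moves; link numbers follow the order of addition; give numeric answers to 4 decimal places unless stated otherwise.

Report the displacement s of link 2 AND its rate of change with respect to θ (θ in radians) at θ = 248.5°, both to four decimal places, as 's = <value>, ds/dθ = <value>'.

seg 1 [0°–160.5°] simple-harmonic, h=19: full span → s += 19 → s = 19.0000
seg 2 [160.5°–220.7°] simple-harmonic, h=29: full span → s += 29 → s = 48.0000
seg 3 [220.7°–270.1°] cycloidal, h=-48: θ=248.5° here. β=27.8, B=49.4. -48·(0.5628 − sin(2π·0.5628)/(2π)) = -29.9468 → s = 18.0532
velocity in seg [220.7°–270.1°] (cycloidal), θ in radians: β = 27.8° = 0.4852 rad, B = 49.4° = 0.8622 rad; ds/dθ = (h/B)(1 − cos(2πβ/B)) = ((-48)/0.8622)(1 − cos(2π·0.5628)) = -107.072308 mm/rad

s = 18.0532, ds/dθ = -107.0723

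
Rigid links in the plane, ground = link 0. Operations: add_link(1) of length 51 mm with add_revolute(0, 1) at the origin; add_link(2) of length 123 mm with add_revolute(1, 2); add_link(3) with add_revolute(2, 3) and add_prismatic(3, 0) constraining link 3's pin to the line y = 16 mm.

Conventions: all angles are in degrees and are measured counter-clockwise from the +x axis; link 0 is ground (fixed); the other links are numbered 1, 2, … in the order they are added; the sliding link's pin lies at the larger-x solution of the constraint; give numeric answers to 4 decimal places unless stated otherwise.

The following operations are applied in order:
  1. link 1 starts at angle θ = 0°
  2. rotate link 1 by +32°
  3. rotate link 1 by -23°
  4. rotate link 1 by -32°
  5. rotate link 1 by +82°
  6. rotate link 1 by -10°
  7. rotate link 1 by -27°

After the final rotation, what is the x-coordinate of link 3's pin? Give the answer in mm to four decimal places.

geometry: r = 51 mm, L = 123 mm, e = 16 mm; θ starts at 0°
rotate link 1 by +32°: θ ← 0° +32° = 32°
rotate link 1 by -23°: θ ← 32° -23° = 9°
rotate link 1 by -32°: θ ← 9° -32° = -23°
rotate link 1 by +82°: θ ← -23° +82° = 59°
rotate link 1 by -10°: θ ← 59° -10° = 49°
rotate link 1 by -27°: θ ← 49° -27° = 22°
crank pin P = (r cos θ, r sin θ) = (47.286377, 19.104936)
h = r sin θ − e = 19.104936 − 16 = 3.104936
x = r cos θ + √(L² − h²) = 47.286377 + 122.960804 = 170.247181

170.2472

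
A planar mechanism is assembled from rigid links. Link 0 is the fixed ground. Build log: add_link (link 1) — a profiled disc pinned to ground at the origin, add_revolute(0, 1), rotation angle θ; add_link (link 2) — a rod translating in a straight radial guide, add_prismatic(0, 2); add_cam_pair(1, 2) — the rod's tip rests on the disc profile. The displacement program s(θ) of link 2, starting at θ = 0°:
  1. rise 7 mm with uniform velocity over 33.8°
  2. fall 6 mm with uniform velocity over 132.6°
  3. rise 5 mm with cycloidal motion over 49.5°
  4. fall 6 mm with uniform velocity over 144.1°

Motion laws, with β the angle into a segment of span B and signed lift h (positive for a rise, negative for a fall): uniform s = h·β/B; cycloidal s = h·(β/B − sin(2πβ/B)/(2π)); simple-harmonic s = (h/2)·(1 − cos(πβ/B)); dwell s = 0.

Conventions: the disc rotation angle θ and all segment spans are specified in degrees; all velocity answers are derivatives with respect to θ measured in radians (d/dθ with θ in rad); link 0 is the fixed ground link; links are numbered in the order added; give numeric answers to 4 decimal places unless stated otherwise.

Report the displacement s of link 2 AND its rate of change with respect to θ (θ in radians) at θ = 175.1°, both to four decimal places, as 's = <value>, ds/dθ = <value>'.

seg 1 [0°–33.8°] uniform, h=7: full span → s += 7 → s = 7.0000
seg 2 [33.8°–166.4°] uniform, h=-6: full span → s += -6 → s = 1.0000
seg 3 [166.4°–215.9°] cycloidal, h=5: θ=175.1° here. β=8.7, B=49.5. 5·(0.1758 − sin(2π·0.1758)/(2π)) = 0.1680 → s = 1.1680
velocity in seg [166.4°–215.9°] (cycloidal), θ in radians: β = 8.7° = 0.1518 rad, B = 49.5° = 0.8639 rad; ds/dθ = (h/B)(1 − cos(2πβ/B)) = (5/0.8639)(1 − cos(2π·0.1758)) = 3.184579 mm/rad

s = 1.1680, ds/dθ = 3.1846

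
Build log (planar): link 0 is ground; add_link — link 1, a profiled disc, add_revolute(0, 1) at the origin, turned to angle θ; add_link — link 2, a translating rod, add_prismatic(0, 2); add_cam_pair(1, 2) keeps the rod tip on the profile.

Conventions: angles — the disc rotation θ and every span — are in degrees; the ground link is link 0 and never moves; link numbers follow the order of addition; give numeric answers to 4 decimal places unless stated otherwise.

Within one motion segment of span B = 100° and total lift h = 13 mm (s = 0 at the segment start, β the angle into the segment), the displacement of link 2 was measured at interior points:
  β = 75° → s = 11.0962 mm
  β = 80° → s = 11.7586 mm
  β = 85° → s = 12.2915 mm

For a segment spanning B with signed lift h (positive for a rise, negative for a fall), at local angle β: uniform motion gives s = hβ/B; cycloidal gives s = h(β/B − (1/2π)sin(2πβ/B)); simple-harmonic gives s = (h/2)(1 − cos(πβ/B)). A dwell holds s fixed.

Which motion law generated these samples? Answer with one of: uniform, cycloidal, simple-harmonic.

candidates at β/B = r: uniform s = h·r (linear in β); cycloidal s = h·(r − sin(2πr)/(2π)); simple-harmonic s = (h/2)(1 − cos(πr))
β=75°: printed 11.0962 | uniform 9.7500, cycloidal 11.8190, simple-harmonic 11.0962
β=80°: printed 11.7586 | uniform 10.4000, cycloidal 12.3677, simple-harmonic 11.7586
β=85°: printed 12.2915 | uniform 11.0500, cycloidal 12.7239, simple-harmonic 12.2915
only one law matches every sample → simple-harmonic

simple-harmonic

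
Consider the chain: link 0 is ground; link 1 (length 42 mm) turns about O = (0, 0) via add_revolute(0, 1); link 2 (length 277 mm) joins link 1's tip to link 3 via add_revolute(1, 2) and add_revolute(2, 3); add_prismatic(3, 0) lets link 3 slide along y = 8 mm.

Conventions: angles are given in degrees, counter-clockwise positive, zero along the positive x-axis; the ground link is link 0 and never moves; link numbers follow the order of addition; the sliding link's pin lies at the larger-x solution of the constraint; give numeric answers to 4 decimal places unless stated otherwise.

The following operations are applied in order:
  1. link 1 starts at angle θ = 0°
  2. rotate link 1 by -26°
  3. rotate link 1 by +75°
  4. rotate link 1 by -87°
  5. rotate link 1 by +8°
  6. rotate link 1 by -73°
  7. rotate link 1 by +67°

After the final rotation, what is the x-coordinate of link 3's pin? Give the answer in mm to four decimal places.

geometry: r = 42 mm, L = 277 mm, e = 8 mm; θ starts at 0°
rotate link 1 by -26°: θ ← 0° -26° = -26°
rotate link 1 by +75°: θ ← -26° +75° = 49°
rotate link 1 by -87°: θ ← 49° -87° = -38°
rotate link 1 by +8°: θ ← -38° +8° = -30°
rotate link 1 by -73°: θ ← -30° -73° = -103°
rotate link 1 by +67°: θ ← -103° +67° = -36°
crank pin P = (r cos θ, r sin θ) = (33.978714, -24.686981)
h = r sin θ − e = -24.686981 − 8 = -32.686981
x = r cos θ + √(L² − h²) = 33.978714 + 275.064649 = 309.043363

309.0434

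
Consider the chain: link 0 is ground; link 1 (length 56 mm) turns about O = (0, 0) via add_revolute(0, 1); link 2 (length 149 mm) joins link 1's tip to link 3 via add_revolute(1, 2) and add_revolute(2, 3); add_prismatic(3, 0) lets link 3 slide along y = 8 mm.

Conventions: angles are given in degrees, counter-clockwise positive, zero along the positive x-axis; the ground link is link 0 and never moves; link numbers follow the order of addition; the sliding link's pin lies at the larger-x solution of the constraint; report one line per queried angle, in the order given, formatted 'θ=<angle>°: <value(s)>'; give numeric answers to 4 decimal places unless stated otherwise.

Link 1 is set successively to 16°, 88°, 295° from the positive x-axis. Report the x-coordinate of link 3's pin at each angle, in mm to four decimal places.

geometry: r = 56 mm, L = 149 mm, e = 8 mm
θ=16°: crank pin P = (r cos θ, r sin θ) = (53.830655, 15.435692)
θ=16°: h = r sin θ − e = 15.435692 − 8 = 7.435692
θ=16°: x = r cos θ + √(L² − h²) = 53.830655 + 148.814349 = 202.645004
θ=88°: crank pin P = (r cos θ, r sin θ) = (1.954372, 55.965886)
θ=88°: h = r sin θ − e = 55.965886 − 8 = 47.965886
θ=88°: x = r cos θ + √(L² − h²) = 1.954372 + 141.068330 = 143.022702
θ=295°: crank pin P = (r cos θ, r sin θ) = (23.666623, -50.753236)
θ=295°: h = r sin θ − e = -50.753236 − 8 = -58.753236
θ=295°: x = r cos θ + √(L² − h²) = 23.666623 + 136.927197 = 160.593820

θ=16°: 202.6450
θ=88°: 143.0227
θ=295°: 160.5938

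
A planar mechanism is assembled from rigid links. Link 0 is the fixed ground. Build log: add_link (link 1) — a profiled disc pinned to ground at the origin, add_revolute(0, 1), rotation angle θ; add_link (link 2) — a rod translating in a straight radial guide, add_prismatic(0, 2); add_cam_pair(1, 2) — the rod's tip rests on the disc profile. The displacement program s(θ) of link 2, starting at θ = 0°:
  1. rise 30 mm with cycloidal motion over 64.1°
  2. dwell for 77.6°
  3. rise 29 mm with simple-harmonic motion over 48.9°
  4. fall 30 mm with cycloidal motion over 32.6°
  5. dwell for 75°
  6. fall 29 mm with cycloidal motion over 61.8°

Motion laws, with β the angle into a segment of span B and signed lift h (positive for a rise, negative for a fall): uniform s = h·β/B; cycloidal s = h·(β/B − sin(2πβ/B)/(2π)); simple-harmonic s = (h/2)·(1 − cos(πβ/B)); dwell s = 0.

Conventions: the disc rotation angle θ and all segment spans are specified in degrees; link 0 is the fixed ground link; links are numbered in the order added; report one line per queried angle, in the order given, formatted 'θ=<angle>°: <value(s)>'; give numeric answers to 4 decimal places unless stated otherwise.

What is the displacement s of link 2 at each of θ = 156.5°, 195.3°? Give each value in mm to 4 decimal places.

seg 1 [0°–64.1°] cycloidal, h=30: full span → s += 30 → s = 30.0000
seg 2 [64.1°–141.7°] dwell: s stays 30.0000
seg 3 [141.7°–190.6°] simple-harmonic, h=29: θ=156.5° here. β=14.8, B=48.9. 29/2·(1 − cos(π·0.3027)) = 6.0754 → s = 36.0754
seg 3 [141.7°–190.6°] simple-harmonic, h=29: full span → s += 29 → s = 59.0000
seg 4 [190.6°–223.2°] cycloidal, h=-30: θ=195.3° here. β=4.7, B=32.6. -30·(0.1442 − sin(2π·0.1442)/(2π)) = -0.5677 → s = 58.4323

θ=156.5°: 36.0754
θ=195.3°: 58.4323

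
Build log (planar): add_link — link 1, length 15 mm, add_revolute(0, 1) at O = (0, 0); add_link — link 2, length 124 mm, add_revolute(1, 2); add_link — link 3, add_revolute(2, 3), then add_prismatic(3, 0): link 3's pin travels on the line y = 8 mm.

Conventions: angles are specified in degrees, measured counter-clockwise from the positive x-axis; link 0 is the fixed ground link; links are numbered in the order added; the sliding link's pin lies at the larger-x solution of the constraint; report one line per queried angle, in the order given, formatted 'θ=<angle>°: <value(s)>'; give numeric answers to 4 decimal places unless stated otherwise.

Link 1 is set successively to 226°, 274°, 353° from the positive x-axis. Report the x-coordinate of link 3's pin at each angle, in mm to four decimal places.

geometry: r = 15 mm, L = 124 mm, e = 8 mm
θ=226°: crank pin P = (r cos θ, r sin θ) = (-10.419876, -10.790097)
θ=226°: h = r sin θ − e = -10.790097 − 8 = -18.790097
θ=226°: x = r cos θ + √(L² − h²) = -10.419876 + 122.568072 = 112.148196
θ=274°: crank pin P = (r cos θ, r sin θ) = (1.046347, -14.963461)
θ=274°: h = r sin θ − e = -14.963461 − 8 = -22.963461
θ=274°: x = r cos θ + √(L² − h²) = 1.046347 + 121.855158 = 122.901505
θ=353°: crank pin P = (r cos θ, r sin θ) = (14.888192, -1.828040)
θ=353°: h = r sin θ − e = -1.828040 − 8 = -9.828040
θ=353°: x = r cos θ + √(L² − h²) = 14.888192 + 123.609909 = 138.498101

θ=226°: 112.1482
θ=274°: 122.9015
θ=353°: 138.4981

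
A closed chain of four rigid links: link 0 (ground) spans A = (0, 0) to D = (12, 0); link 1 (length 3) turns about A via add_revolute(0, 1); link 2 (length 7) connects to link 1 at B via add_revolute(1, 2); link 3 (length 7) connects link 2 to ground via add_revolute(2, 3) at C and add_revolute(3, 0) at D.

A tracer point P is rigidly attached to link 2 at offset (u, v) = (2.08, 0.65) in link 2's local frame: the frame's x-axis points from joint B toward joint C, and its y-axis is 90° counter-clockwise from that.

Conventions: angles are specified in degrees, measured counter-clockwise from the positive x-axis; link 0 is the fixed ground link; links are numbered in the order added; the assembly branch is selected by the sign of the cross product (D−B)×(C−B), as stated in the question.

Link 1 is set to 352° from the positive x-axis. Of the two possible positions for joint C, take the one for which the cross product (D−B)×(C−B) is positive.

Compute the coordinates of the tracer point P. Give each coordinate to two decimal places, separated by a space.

A=(0,0), D=(12.00,0)
B = A + 3.00·(cos352°, sin352°) = (2.9708, -0.4175)
|BD| = 9.0388
circle(B,7.00) ∩ circle(D,7.00): a=4.5194, h=5.3455
  candidates: C₊=(7.2385,5.1311) cross=48.318; C₋=(7.7323,-5.5486) cross=-48.318
  branch + wants cross > 0 → take C=(7.2385,5.1311) (cross=48.318)
ex = (C−B)/|BC| = (0.6097,0.7927); ey = (-0.7927,0.6097)
P = B + 2.08·ex + 0.65·ey = (3.7237,1.6275)

3.72 1.63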